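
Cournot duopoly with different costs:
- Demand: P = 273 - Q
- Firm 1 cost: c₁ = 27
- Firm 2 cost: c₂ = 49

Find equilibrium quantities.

q₁* = 89.33, q₂* = 67.33

Work:
Reaction: q₁ = (273 - 27 - q₂)/2
Reaction: q₂ = (273 - 49 - q₁)/2
Solve simultaneously:
q₁* = (273 - 2×27 + 49)/3 = 89.33
q₂* = (273 - 2×49 + 27)/3 = 67.33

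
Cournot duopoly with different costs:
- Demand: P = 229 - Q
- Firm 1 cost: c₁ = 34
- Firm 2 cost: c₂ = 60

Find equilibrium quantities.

q₁* = 73.67, q₂* = 47.67

Work:
Reaction: q₁ = (229 - 34 - q₂)/2
Reaction: q₂ = (229 - 60 - q₁)/2
Solve simultaneously:
q₁* = (229 - 2×34 + 60)/3 = 73.67
q₂* = (229 - 2×60 + 34)/3 = 47.67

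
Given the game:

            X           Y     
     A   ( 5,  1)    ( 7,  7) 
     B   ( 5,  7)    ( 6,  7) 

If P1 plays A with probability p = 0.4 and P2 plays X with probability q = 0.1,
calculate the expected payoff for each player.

E[P1] = 6.26, E[P2] = 6.76

Work:
E[P1] = p·q·π₁(A,X) + p·(1-q)·π₁(A,Y) + (1-p)·q·π₁(B,X) + (1-p)·(1-q)·π₁(B,Y)
= 0.4·0.1·5 + 0.4·0.9·7 + 0.6·0.1·5 + 0.6·0.9·6
= 6.26

E[P2] = 6.76 (similar calculation)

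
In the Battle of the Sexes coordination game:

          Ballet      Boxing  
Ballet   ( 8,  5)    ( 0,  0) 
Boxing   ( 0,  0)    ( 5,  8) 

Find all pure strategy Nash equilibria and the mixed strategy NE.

Pure NE: (Ballet, Ballet) and (Boxing, Boxing); Mixed NE: p = 0.6154, q = 0.3846

Work:
Check pure NE:
(Ballet, Ballet): (8, 5) - no unilateral deviation beneficial
(Boxing, Boxing): (5, 8) - no unilateral deviation beneficial
Mixed NE: P1 plays Ballet with p = 0.6154, P2 plays Ballet with q = 0.3846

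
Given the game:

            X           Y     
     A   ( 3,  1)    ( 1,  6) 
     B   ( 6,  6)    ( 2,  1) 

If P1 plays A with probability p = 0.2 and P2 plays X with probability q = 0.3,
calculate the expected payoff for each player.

E[P1] = 2.88, E[P2] = 2.9

Work:
E[P1] = p·q·π₁(A,X) + p·(1-q)·π₁(A,Y) + (1-p)·q·π₁(B,X) + (1-p)·(1-q)·π₁(B,Y)
= 0.2·0.3·3 + 0.2·0.7·1 + 0.8·0.3·6 + 0.8·0.7·2
= 2.88

E[P2] = 2.9 (similar calculation)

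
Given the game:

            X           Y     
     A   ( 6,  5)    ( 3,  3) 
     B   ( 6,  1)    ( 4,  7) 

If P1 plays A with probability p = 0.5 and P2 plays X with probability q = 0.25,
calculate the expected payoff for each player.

E[P1] = 4.125, E[P2] = 4.5

Work:
E[P1] = p·q·π₁(A,X) + p·(1-q)·π₁(A,Y) + (1-p)·q·π₁(B,X) + (1-p)·(1-q)·π₁(B,Y)
= 0.5·0.25·6 + 0.5·0.75·3 + 0.5·0.25·6 + 0.5·0.75·4
= 4.125

E[P2] = 4.5 (similar calculation)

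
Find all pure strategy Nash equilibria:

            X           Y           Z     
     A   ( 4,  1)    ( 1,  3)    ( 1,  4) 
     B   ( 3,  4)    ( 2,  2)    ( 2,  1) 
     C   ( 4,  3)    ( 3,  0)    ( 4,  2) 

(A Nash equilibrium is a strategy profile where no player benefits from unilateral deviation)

Nash equilibrium: (C, X)

Work:
Best responses:
  P1 vs X: payoffs [4, 3, 4] → best response A/C (payoff 4)
  P1 vs Y: payoffs [1, 2, 3] → best response C (payoff 3)
  P1 vs Z: payoffs [1, 2, 4] → best response C (payoff 4)
  P2 vs A: payoffs [1, 3, 4] → best response Z (payoff 4)
  P2 vs B: payoffs [4, 2, 1] → best response X (payoff 4)
  P2 vs C: payoffs [3, 0, 2] → best response X (payoff 3)
Mutual best responses: (C,X) → Nash equilibria.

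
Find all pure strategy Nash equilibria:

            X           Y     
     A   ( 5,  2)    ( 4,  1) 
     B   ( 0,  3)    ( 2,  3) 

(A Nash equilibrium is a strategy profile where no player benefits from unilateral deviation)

Nash equilibrium: (A, X)

Work:
Best responses:
  P1 vs X: payoffs [5, 0] → best response A (payoff 5)
  P1 vs Y: payoffs [4, 2] → best response A (payoff 4)
  P2 vs A: payoffs [2, 1] → best response X (payoff 2)
  P2 vs B: payoffs [3, 3] → best response X/Y (payoff 3)
Mutual best responses: (A,X) → Nash equilibria.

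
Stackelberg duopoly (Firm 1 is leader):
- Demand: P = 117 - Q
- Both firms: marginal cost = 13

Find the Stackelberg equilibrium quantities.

q₁* (leader) = 52.0, q₂* (follower) = 26.0

Work:
Follower's reaction: q₂ = (a - c - q₁)/2
Leader substitutes: π₁ = q₁·(a - q₁ - (a-c-q₁)/2 - c)
FOC: q₁* = (117 - 13)/2 = 52.00
Then: q₂* = (117 - 13 - 52.0)/2 = 26.00
Leader has first-mover advantage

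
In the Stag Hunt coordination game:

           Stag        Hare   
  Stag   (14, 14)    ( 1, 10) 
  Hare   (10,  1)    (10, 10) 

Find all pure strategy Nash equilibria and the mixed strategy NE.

Pure NE: (Stag, Stag) and (Hare, Hare); Mixed NE: p = 0.6923, q = 0.6923

Work:
Check pure NE:
(Stag, Stag): (14, 14) - no unilateral deviation beneficial
(Hare, Hare): (10, 10) - no unilateral deviation beneficial
Mixed NE: P1 plays Stag with p = 0.6923, P2 plays Stag with q = 0.6923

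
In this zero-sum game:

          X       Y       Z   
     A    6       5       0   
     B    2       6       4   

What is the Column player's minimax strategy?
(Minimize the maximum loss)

Column should play Z, value = 4

Work:
Column player minimizes Row's maximum payoff:
Column X: max payoff to Row = 6
Column Y: max payoff to Row = 6
Column Z: max payoff to Row = 4
Minimum is 4, achieved by column Z.
Minimax strategy: Z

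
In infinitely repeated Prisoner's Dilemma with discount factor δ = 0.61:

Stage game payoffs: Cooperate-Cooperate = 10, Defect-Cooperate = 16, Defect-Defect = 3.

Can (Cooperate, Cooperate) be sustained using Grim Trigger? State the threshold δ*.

δ* = 0.4615; since δ = 0.61 ≥ 0.4615, cooperation can be sustained

Work:
For Grim Trigger:
Cooperate forever: 10/(1-δ)
Defect then punished: 16 + 3·δ/(1-δ)
Need: 10/(1-δ) ≥ 16 + 3·δ/(1-δ)
Solving: δ ≥ (T-R)/(T-P) = (16-10)/(16-3) = 0.4615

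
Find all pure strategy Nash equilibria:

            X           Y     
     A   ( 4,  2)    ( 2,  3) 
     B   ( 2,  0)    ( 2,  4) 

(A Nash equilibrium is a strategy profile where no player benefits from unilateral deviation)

Nash equilibrium: (A, Y), (B, Y)

Work:
Best responses:
  P1 vs X: payoffs [4, 2] → best response A (payoff 4)
  P1 vs Y: payoffs [2, 2] → best response A/B (payoff 2)
  P2 vs A: payoffs [2, 3] → best response Y (payoff 3)
  P2 vs B: payoffs [0, 4] → best response Y (payoff 4)
Mutual best responses: (A,Y), (B,Y) → Nash equilibria.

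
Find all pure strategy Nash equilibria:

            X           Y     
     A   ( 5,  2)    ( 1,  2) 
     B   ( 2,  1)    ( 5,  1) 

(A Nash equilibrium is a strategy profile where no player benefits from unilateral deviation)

Nash equilibrium: (A, X), (B, Y)

Work:
Best responses:
  P1 vs X: payoffs [5, 2] → best response A (payoff 5)
  P1 vs Y: payoffs [1, 5] → best response B (payoff 5)
  P2 vs A: payoffs [2, 2] → best response X/Y (payoff 2)
  P2 vs B: payoffs [1, 1] → best response X/Y (payoff 1)
Mutual best responses: (A,X), (B,Y) → Nash equilibria.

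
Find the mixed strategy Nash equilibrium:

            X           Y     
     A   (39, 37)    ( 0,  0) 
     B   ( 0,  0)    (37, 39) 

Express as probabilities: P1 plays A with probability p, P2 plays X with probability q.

p = 0.5132, q = 0.4868

Work:
Find probabilities that make opponent indifferent:
P2 chooses q to make P1 indifferent between A and B
P1 chooses p to make P2 indifferent between X and Y
Mixed NE: P1 plays (A: 0.5132, B: 0.4868), P2 plays (X: 0.4868, Y: 0.5132)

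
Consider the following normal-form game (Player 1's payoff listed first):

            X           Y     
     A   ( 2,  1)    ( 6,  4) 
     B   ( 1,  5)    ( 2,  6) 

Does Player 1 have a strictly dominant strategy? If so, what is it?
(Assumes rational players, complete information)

Yes, Player 1's strictly dominant strategy is A

Work:
A strategy strictly dominates another if it gives a strictly higher payoff against every opponent action. Compare each pair of P1's strategies column-by-column:
  A vs B: [2 vs 1, 6 vs 2] → A strictly dominates B
  B vs A: [1 vs 2, 2 vs 6] → B does not strictly dominate A (column X: 1 ≤ 2)
A strictly dominates every other strategy → strictly dominant.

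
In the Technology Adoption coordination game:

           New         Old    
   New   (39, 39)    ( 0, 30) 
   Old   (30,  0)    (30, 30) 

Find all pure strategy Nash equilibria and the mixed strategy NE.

Pure NE: (New, New) and (Old, Old); Mixed NE: p = 0.7692, q = 0.7692

Work:
Check pure NE:
(New, New): (39, 39) - no unilateral deviation beneficial
(Old, Old): (30, 30) - no unilateral deviation beneficial
Mixed NE: P1 plays New with p = 0.7692, P2 plays New with q = 0.7692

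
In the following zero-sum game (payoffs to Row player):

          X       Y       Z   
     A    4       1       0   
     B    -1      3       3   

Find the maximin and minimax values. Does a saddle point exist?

Maximin = 0, Minimax = 3, Saddle: False

Work:
Row minimums: [0, -1] → maximin = 0
Column maximums: [4, 3, 3] → minimax = 3
No saddle point (maximin ≠ minimax). Mixed strategy needed.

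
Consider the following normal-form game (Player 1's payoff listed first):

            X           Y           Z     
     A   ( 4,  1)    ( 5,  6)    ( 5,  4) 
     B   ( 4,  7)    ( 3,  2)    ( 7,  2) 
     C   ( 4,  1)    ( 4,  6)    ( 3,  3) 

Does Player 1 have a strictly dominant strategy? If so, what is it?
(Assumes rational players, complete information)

No strictly dominant strategy exists for Player 1

Work:
A strategy strictly dominates another if it gives a strictly higher payoff against every opponent action. Compare each pair of P1's strategies column-by-column:
  A vs B: [4 vs 4, 5 vs 3, 5 vs 7] → A does not strictly dominate B (column X: 4 ≤ 4)
  A vs C: [4 vs 4, 5 vs 4, 5 vs 3] → A does not strictly dominate C (column X: 4 ≤ 4)
  B vs A: [4 vs 4, 3 vs 5, 7 vs 5] → B does not strictly dominate A (column X: 4 ≤ 4)
  B vs C: [4 vs 4, 3 vs 4, 7 vs 3] → B does not strictly dominate C (column X: 4 ≤ 4)
  C vs A: [4 vs 4, 4 vs 5, 3 vs 5] → C does not strictly dominate A (column X: 4 ≤ 4)
  C vs B: [4 vs 4, 4 vs 3, 3 vs 7] → C does not strictly dominate B (column X: 4 ≤ 4)
No single strategy strictly dominates all others → no strictly dominant strategy.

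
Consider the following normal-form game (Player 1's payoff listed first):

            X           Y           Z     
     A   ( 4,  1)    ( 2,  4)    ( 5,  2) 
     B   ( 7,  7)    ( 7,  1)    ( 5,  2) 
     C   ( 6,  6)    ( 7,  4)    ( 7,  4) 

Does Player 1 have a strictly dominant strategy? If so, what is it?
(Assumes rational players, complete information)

No strictly dominant strategy exists for Player 1

Work:
A strategy strictly dominates another if it gives a strictly higher payoff against every opponent action. Compare each pair of P1's strategies column-by-column:
  A vs B: [4 vs 7, 2 vs 7, 5 vs 5] → A does not strictly dominate B (column X: 4 ≤ 7)
  A vs C: [4 vs 6, 2 vs 7, 5 vs 7] → A does not strictly dominate C (column X: 4 ≤ 6)
  B vs A: [7 vs 4, 7 vs 2, 5 vs 5] → B does not strictly dominate A (column Z: 5 ≤ 5)
  B vs C: [7 vs 6, 7 vs 7, 5 vs 7] → B does not strictly dominate C (column Y: 7 ≤ 7)
  C vs A: [6 vs 4, 7 vs 2, 7 vs 5] → C strictly dominates A
  C vs B: [6 vs 7, 7 vs 7, 7 vs 5] → C does not strictly dominate B (column X: 6 ≤ 7)
No single strategy strictly dominates all others → no strictly dominant strategy.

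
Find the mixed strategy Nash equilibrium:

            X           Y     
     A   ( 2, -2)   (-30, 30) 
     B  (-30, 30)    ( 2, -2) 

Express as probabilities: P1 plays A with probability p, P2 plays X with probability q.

p = 0.5, q = 0.5

Work:
Find probabilities that make opponent indifferent:
P2 chooses q to make P1 indifferent between A and B
P1 chooses p to make P2 indifferent between X and Y
Mixed NE: P1 plays (A: 0.5, B: 0.5), P2 plays (X: 0.5, Y: 0.5)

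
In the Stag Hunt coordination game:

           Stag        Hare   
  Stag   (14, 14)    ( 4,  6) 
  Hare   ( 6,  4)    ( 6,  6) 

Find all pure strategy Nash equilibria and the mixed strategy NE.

Pure NE: (Stag, Stag) and (Hare, Hare); Mixed NE: p = 0.2, q = 0.2

Work:
Check pure NE:
(Stag, Stag): (14, 14) - no unilateral deviation beneficial
(Hare, Hare): (6, 6) - no unilateral deviation beneficial
Mixed NE: P1 plays Stag with p = 0.2, P2 plays Stag with q = 0.2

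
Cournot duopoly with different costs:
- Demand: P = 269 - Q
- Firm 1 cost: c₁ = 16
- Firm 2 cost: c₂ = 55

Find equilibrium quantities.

q₁* = 97.33, q₂* = 58.33

Work:
Reaction: q₁ = (269 - 16 - q₂)/2
Reaction: q₂ = (269 - 55 - q₁)/2
Solve simultaneously:
q₁* = (269 - 2×16 + 55)/3 = 97.33
q₂* = (269 - 2×55 + 16)/3 = 58.33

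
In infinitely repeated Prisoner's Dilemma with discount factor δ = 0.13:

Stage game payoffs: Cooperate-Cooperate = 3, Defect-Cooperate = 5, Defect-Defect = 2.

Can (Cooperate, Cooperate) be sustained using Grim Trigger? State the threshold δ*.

δ* = 0.6667; since δ = 0.13 < 0.6667, cooperation cannot be sustained

Work:
For Grim Trigger:
Cooperate forever: 3/(1-δ)
Defect then punished: 5 + 2·δ/(1-δ)
Need: 3/(1-δ) ≥ 5 + 2·δ/(1-δ)
Solving: δ ≥ (T-R)/(T-P) = (5-3)/(5-2) = 0.6667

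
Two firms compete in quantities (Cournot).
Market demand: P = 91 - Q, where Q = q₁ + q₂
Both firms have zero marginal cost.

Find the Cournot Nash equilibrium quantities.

q₁* = q₂* = 30.33; P* = 30.33

Work:
Profit: π_i = P·q_i = (a - q_i - q_j)·q_i
FOC: ∂π_i/∂q_i = a - 2q_i - q_j = 0
Reaction function: q_i = (91 - q_j)/2
Symmetry: q* = 91/3 = 30.33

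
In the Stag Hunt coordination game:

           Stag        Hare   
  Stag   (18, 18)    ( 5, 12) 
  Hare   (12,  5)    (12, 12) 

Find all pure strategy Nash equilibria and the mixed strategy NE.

Pure NE: (Stag, Stag) and (Hare, Hare); Mixed NE: p = 0.5385, q = 0.5385

Work:
Check pure NE:
(Stag, Stag): (18, 18) - no unilateral deviation beneficial
(Hare, Hare): (12, 12) - no unilateral deviation beneficial
Mixed NE: P1 plays Stag with p = 0.5385, P2 plays Stag with q = 0.5385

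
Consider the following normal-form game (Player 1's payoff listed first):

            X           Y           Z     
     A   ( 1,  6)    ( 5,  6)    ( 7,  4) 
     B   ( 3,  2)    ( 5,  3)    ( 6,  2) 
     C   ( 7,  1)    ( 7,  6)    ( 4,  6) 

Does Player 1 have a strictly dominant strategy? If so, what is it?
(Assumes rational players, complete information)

No strictly dominant strategy exists for Player 1

Work:
A strategy strictly dominates another if it gives a strictly higher payoff against every opponent action. Compare each pair of P1's strategies column-by-column:
  A vs B: [1 vs 3, 5 vs 5, 7 vs 6] → A does not strictly dominate B (column X: 1 ≤ 3)
  A vs C: [1 vs 7, 5 vs 7, 7 vs 4] → A does not strictly dominate C (column X: 1 ≤ 7)
  B vs A: [3 vs 1, 5 vs 5, 6 vs 7] → B does not strictly dominate A (column Y: 5 ≤ 5)
  B vs C: [3 vs 7, 5 vs 7, 6 vs 4] → B does not strictly dominate C (column X: 3 ≤ 7)
  C vs A: [7 vs 1, 7 vs 5, 4 vs 7] → C does not strictly dominate A (column Z: 4 ≤ 7)
  C vs B: [7 vs 3, 7 vs 5, 4 vs 6] → C does not strictly dominate B (column Z: 4 ≤ 6)
No single strategy strictly dominates all others → no strictly dominant strategy.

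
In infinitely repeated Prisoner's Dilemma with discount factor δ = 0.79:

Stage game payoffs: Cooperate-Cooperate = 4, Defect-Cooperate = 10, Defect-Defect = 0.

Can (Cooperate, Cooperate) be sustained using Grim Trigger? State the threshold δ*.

δ* = 0.6; since δ = 0.79 ≥ 0.6, cooperation can be sustained

Work:
For Grim Trigger:
Cooperate forever: 4/(1-δ)
Defect then punished: 10 + 0·δ/(1-δ)
Need: 4/(1-δ) ≥ 10 + 0·δ/(1-δ)
Solving: δ ≥ (T-R)/(T-P) = (10-4)/(10-0) = 0.6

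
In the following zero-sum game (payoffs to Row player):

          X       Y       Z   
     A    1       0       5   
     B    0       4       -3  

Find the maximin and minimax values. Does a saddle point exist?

Maximin = 0, Minimax = 1, Saddle: False

Work:
Row minimums: [0, -3] → maximin = 0
Column maximums: [1, 4, 5] → minimax = 1
No saddle point (maximin ≠ minimax). Mixed strategy needed.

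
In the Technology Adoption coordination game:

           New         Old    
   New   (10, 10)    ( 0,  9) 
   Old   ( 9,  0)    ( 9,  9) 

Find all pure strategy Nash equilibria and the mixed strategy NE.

Pure NE: (New, New) and (Old, Old); Mixed NE: p = 0.9, q = 0.9

Work:
Check pure NE:
(New, New): (10, 10) - no unilateral deviation beneficial
(Old, Old): (9, 9) - no unilateral deviation beneficial
Mixed NE: P1 plays New with p = 0.9, P2 plays New with q = 0.9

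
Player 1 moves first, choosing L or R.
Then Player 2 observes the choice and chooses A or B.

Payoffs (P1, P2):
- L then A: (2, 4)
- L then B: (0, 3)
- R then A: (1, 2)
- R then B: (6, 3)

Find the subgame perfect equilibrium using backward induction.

P1 plays R, P2 plays A after L and B after R; Payoff (6, 3)

Work:
Backward induction:
After L: P2 chooses A → P1 gets 2
After R: P2 chooses B → P1 gets 6
P1 chooses R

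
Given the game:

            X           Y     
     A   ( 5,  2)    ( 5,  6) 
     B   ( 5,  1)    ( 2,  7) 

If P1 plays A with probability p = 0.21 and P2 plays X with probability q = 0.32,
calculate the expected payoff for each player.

E[P1] = 3.3884, E[P2] = 5.0044

Work:
E[P1] = p·q·π₁(A,X) + p·(1-q)·π₁(A,Y) + (1-p)·q·π₁(B,X) + (1-p)·(1-q)·π₁(B,Y)
= 0.21·0.32·5 + 0.21·0.68·5 + 0.79·0.32·5 + 0.79·0.68·2
= 3.3884

E[P2] = 5.0044 (similar calculation)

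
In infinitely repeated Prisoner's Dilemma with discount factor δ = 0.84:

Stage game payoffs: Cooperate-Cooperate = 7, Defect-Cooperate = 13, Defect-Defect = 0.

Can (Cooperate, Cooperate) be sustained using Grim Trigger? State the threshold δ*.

δ* = 0.4615; since δ = 0.84 ≥ 0.4615, cooperation can be sustained

Work:
For Grim Trigger:
Cooperate forever: 7/(1-δ)
Defect then punished: 13 + 0·δ/(1-δ)
Need: 7/(1-δ) ≥ 13 + 0·δ/(1-δ)
Solving: δ ≥ (T-R)/(T-P) = (13-7)/(13-0) = 0.4615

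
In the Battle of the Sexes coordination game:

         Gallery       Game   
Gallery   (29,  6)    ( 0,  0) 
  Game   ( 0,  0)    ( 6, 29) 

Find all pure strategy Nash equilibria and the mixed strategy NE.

Pure NE: (Gallery, Gallery) and (Game, Game); Mixed NE: p = 0.8286, q = 0.1714

Work:
Check pure NE:
(Gallery, Gallery): (29, 6) - no unilateral deviation beneficial
(Game, Game): (6, 29) - no unilateral deviation beneficial
Mixed NE: P1 plays Gallery with p = 0.8286, P2 plays Gallery with q = 0.1714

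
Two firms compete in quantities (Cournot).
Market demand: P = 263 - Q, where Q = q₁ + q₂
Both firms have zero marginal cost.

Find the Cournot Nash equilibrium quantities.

q₁* = q₂* = 87.67; P* = 87.67

Work:
Profit: π_i = P·q_i = (a - q_i - q_j)·q_i
FOC: ∂π_i/∂q_i = a - 2q_i - q_j = 0
Reaction function: q_i = (263 - q_j)/2
Symmetry: q* = 263/3 = 87.67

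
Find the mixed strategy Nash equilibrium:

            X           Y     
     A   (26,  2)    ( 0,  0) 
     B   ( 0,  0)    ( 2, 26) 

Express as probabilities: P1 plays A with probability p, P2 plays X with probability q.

p = 0.9286, q = 0.0714

Work:
Find probabilities that make opponent indifferent:
P2 chooses q to make P1 indifferent between A and B
P1 chooses p to make P2 indifferent between X and Y
Mixed NE: P1 plays (A: 0.9286, B: 0.0714), P2 plays (X: 0.0714, Y: 0.9286)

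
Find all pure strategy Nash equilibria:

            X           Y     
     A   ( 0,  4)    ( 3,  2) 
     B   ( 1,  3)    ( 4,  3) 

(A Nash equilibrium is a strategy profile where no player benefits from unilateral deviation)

Nash equilibrium: (B, X), (B, Y)

Work:
Best responses:
  P1 vs X: payoffs [0, 1] → best response B (payoff 1)
  P1 vs Y: payoffs [3, 4] → best response B (payoff 4)
  P2 vs A: payoffs [4, 2] → best response X (payoff 4)
  P2 vs B: payoffs [3, 3] → best response X/Y (payoff 3)
Mutual best responses: (B,X), (B,Y) → Nash equilibria.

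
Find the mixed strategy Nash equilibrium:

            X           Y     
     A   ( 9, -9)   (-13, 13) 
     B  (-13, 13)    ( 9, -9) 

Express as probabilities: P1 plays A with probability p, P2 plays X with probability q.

p = 0.5, q = 0.5

Work:
Find probabilities that make opponent indifferent:
P2 chooses q to make P1 indifferent between A and B
P1 chooses p to make P2 indifferent between X and Y
Mixed NE: P1 plays (A: 0.5, B: 0.5), P2 plays (X: 0.5, Y: 0.5)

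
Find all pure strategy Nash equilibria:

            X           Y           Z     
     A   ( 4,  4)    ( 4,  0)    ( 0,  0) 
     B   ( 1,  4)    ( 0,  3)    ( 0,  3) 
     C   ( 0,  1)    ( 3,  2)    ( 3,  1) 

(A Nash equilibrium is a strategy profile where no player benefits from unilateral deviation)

Nash equilibrium: (A, X)

Work:
Best responses:
  P1 vs X: payoffs [4, 1, 0] → best response A (payoff 4)
  P1 vs Y: payoffs [4, 0, 3] → best response A (payoff 4)
  P1 vs Z: payoffs [0, 0, 3] → best response C (payoff 3)
  P2 vs A: payoffs [4, 0, 0] → best response X (payoff 4)
  P2 vs B: payoffs [4, 3, 3] → best response X (payoff 4)
  P2 vs C: payoffs [1, 2, 1] → best response Y (payoff 2)
Mutual best responses: (A,X) → Nash equilibria.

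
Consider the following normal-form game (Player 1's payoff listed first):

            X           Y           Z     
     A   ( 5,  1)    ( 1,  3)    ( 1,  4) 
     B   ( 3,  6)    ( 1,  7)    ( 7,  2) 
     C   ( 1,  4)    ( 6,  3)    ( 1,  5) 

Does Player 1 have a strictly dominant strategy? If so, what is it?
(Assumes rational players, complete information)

No strictly dominant strategy exists for Player 1

Work:
A strategy strictly dominates another if it gives a strictly higher payoff against every opponent action. Compare each pair of P1's strategies column-by-column:
  A vs B: [5 vs 3, 1 vs 1, 1 vs 7] → A does not strictly dominate B (column Y: 1 ≤ 1)
  A vs C: [5 vs 1, 1 vs 6, 1 vs 1] → A does not strictly dominate C (column Y: 1 ≤ 6)
  B vs A: [3 vs 5, 1 vs 1, 7 vs 1] → B does not strictly dominate A (column X: 3 ≤ 5)
  B vs C: [3 vs 1, 1 vs 6, 7 vs 1] → B does not strictly dominate C (column Y: 1 ≤ 6)
  C vs A: [1 vs 5, 6 vs 1, 1 vs 1] → C does not strictly dominate A (column X: 1 ≤ 5)
  C vs B: [1 vs 3, 6 vs 1, 1 vs 7] → C does not strictly dominate B (column X: 1 ≤ 3)
No single strategy strictly dominates all others → no strictly dominant strategy.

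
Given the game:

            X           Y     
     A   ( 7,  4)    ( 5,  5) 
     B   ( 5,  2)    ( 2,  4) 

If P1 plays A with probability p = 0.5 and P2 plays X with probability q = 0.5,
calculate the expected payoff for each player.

E[P1] = 4.75, E[P2] = 3.75

Work:
E[P1] = p·q·π₁(A,X) + p·(1-q)·π₁(A,Y) + (1-p)·q·π₁(B,X) + (1-p)·(1-q)·π₁(B,Y)
= 0.5·0.5·7 + 0.5·0.5·5 + 0.5·0.5·5 + 0.5·0.5·2
= 4.75

E[P2] = 3.75 (similar calculation)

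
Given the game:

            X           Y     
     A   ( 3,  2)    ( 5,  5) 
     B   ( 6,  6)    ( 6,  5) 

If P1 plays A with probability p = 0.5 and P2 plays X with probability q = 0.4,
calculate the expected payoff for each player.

E[P1] = 5.1, E[P2] = 4.6

Work:
E[P1] = p·q·π₁(A,X) + p·(1-q)·π₁(A,Y) + (1-p)·q·π₁(B,X) + (1-p)·(1-q)·π₁(B,Y)
= 0.5·0.4·3 + 0.5·0.6·5 + 0.5·0.4·6 + 0.5·0.6·6
= 5.1

E[P2] = 4.6 (similar calculation)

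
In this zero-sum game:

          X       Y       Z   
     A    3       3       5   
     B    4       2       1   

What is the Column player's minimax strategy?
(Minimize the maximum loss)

Column should play Y, value = 3

Work:
Column player minimizes Row's maximum payoff:
Column X: max payoff to Row = 4
Column Y: max payoff to Row = 3
Column Z: max payoff to Row = 5
Minimum is 3, achieved by column Y.
Minimax strategy: Y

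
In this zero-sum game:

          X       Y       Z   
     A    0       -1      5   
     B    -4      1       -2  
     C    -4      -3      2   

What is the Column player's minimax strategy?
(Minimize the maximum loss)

Column should play X, value = 0

Work:
Column player minimizes Row's maximum payoff:
Column X: max payoff to Row = 0
Column Y: max payoff to Row = 1
Column Z: max payoff to Row = 5
Minimum is 0, achieved by column X.
Minimax strategy: X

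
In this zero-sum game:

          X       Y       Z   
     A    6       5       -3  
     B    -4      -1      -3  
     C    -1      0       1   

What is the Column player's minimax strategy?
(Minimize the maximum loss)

Column should play Z, value = 1

Work:
Column player minimizes Row's maximum payoff:
Column X: max payoff to Row = 6
Column Y: max payoff to Row = 5
Column Z: max payoff to Row = 1
Minimum is 1, achieved by column Z.
Minimax strategy: Z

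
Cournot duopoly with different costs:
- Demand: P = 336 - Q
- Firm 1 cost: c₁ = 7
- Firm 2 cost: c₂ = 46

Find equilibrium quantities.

q₁* = 122.67, q₂* = 83.67

Work:
Reaction: q₁ = (336 - 7 - q₂)/2
Reaction: q₂ = (336 - 46 - q₁)/2
Solve simultaneously:
q₁* = (336 - 2×7 + 46)/3 = 122.67
q₂* = (336 - 2×46 + 7)/3 = 83.67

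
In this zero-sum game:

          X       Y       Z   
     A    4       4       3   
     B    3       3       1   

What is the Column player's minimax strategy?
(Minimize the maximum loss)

Column should play Z, value = 3

Work:
Column player minimizes Row's maximum payoff:
Column X: max payoff to Row = 4
Column Y: max payoff to Row = 4
Column Z: max payoff to Row = 3
Minimum is 3, achieved by column Z.
Minimax strategy: Z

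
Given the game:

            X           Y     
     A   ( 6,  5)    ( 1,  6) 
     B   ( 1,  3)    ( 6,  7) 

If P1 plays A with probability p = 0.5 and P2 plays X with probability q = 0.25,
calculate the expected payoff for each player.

E[P1] = 3.5, E[P2] = 5.875

Work:
E[P1] = p·q·π₁(A,X) + p·(1-q)·π₁(A,Y) + (1-p)·q·π₁(B,X) + (1-p)·(1-q)·π₁(B,Y)
= 0.5·0.25·6 + 0.5·0.75·1 + 0.5·0.25·1 + 0.5·0.75·6
= 3.5

E[P2] = 5.875 (similar calculation)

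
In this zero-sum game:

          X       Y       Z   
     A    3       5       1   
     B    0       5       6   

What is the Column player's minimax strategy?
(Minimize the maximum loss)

Column should play X, value = 3

Work:
Column player minimizes Row's maximum payoff:
Column X: max payoff to Row = 3
Column Y: max payoff to Row = 5
Column Z: max payoff to Row = 6
Minimum is 3, achieved by column X.
Minimax strategy: X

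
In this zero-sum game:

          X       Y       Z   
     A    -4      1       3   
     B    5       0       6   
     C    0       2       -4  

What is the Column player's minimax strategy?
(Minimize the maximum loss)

Column should play Y, value = 2

Work:
Column player minimizes Row's maximum payoff:
Column X: max payoff to Row = 5
Column Y: max payoff to Row = 2
Column Z: max payoff to Row = 6
Minimum is 2, achieved by column Y.
Minimax strategy: Y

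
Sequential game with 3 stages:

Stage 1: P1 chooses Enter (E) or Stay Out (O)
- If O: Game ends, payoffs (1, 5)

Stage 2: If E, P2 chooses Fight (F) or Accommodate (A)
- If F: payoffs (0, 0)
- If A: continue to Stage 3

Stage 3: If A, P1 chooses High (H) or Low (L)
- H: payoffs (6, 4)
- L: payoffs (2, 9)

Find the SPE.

SPE: (E, A, H); Outcome (6, 4)

Work:
Stage 3: P1 chooses H (6 vs 2)
Stage 2: P2: F->0, A->4 (anticipating H). Choose A
Stage 1: P1: O->1, E->6 (anticipating A, H). Choose E
SPE path: E -> A -> H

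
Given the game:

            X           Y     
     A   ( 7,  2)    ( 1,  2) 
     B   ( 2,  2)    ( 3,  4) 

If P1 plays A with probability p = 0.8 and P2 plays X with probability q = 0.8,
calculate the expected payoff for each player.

E[P1] = 5.08, E[P2] = 2.08

Work:
E[P1] = p·q·π₁(A,X) + p·(1-q)·π₁(A,Y) + (1-p)·q·π₁(B,X) + (1-p)·(1-q)·π₁(B,Y)
= 0.8·0.8·7 + 0.8·0.2·1 + 0.2·0.8·2 + 0.2·0.2·3
= 5.08

E[P2] = 2.08 (similar calculation)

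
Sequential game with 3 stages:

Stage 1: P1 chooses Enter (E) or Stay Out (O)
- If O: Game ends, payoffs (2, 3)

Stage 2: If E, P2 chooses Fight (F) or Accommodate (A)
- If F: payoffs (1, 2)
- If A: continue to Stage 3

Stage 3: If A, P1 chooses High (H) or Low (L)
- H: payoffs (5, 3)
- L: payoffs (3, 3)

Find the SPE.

SPE: (E, A, H); Outcome (5, 3)

Work:
Stage 3: P1 chooses H (5 vs 3)
Stage 2: P2: F->2, A->3 (anticipating H). Choose A
Stage 1: P1: O->2, E->5 (anticipating A, H). Choose E
SPE path: E -> A -> H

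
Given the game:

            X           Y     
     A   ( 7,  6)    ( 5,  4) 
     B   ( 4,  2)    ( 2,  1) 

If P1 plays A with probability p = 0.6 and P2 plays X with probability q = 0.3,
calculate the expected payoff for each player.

E[P1] = 4.4, E[P2] = 3.28

Work:
E[P1] = p·q·π₁(A,X) + p·(1-q)·π₁(A,Y) + (1-p)·q·π₁(B,X) + (1-p)·(1-q)·π₁(B,Y)
= 0.6·0.3·7 + 0.6·0.7·5 + 0.4·0.3·4 + 0.4·0.7·2
= 4.4

E[P2] = 3.28 (similar calculation)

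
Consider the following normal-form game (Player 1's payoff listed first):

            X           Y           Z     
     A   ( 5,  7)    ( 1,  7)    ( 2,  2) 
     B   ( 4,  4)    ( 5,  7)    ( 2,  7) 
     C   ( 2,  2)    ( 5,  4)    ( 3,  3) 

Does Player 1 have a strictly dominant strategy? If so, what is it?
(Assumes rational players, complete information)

No strictly dominant strategy exists for Player 1

Work:
A strategy strictly dominates another if it gives a strictly higher payoff against every opponent action. Compare each pair of P1's strategies column-by-column:
  A vs B: [5 vs 4, 1 vs 5, 2 vs 2] → A does not strictly dominate B (column Y: 1 ≤ 5)
  A vs C: [5 vs 2, 1 vs 5, 2 vs 3] → A does not strictly dominate C (column Y: 1 ≤ 5)
  B vs A: [4 vs 5, 5 vs 1, 2 vs 2] → B does not strictly dominate A (column X: 4 ≤ 5)
  B vs C: [4 vs 2, 5 vs 5, 2 vs 3] → B does not strictly dominate C (column Y: 5 ≤ 5)
  C vs A: [2 vs 5, 5 vs 1, 3 vs 2] → C does not strictly dominate A (column X: 2 ≤ 5)
  C vs B: [2 vs 4, 5 vs 5, 3 vs 2] → C does not strictly dominate B (column X: 2 ≤ 4)
No single strategy strictly dominates all others → no strictly dominant strategy.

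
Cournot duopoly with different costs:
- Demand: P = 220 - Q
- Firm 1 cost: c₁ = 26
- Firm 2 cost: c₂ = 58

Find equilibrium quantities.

q₁* = 75.33, q₂* = 43.33

Work:
Reaction: q₁ = (220 - 26 - q₂)/2
Reaction: q₂ = (220 - 58 - q₁)/2
Solve simultaneously:
q₁* = (220 - 2×26 + 58)/3 = 75.33
q₂* = (220 - 2×58 + 26)/3 = 43.33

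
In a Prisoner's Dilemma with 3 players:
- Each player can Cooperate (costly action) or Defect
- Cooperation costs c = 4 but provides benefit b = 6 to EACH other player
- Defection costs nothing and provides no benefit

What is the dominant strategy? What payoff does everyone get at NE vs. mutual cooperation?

Dominant: Defect; NE payoff = 0; Coop payoff = 8

Work:
Defect dominates (saves cost c = 4, benefit to others is external)
NE: All defect → everyone gets 0
If all cooperate: each receives (2)×6 - 4 = 8
Social dilemma: 8 > 0 but NE gives 0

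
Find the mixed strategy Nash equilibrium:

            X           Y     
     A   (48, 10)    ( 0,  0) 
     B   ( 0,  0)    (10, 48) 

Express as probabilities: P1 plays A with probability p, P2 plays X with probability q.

p = 0.8276, q = 0.1724

Work:
Find probabilities that make opponent indifferent:
P2 chooses q to make P1 indifferent between A and B
P1 chooses p to make P2 indifferent between X and Y
Mixed NE: P1 plays (A: 0.8276, B: 0.1724), P2 plays (X: 0.1724, Y: 0.8276)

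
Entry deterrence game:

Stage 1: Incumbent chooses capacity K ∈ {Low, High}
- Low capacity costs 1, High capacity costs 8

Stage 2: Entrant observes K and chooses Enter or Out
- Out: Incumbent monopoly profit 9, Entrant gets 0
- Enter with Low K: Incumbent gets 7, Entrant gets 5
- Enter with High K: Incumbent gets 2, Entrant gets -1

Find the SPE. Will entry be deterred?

SPE: (Low, Enter|Low, Out|High); Entry not deterred. Incumbent net profit = 6, Entrant gets 5

Work:
After Low K: Entrant enters (5 > 0)
After High K: Entrant stays out (-1 < 0)
Incumbent: Low → 7−1=6, High → 9−8=1
Incumbent chooses Low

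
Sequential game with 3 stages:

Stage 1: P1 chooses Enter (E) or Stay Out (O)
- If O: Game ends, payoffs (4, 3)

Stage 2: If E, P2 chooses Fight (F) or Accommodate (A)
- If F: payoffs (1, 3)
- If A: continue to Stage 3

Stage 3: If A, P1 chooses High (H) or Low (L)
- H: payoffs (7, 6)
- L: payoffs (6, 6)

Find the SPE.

SPE: (E, A, H); Outcome (7, 6)

Work:
Stage 3: P1 chooses H (7 vs 6)
Stage 2: P2: F->3, A->6 (anticipating H). Choose A
Stage 1: P1: O->4, E->7 (anticipating A, H). Choose E
SPE path: E -> A -> H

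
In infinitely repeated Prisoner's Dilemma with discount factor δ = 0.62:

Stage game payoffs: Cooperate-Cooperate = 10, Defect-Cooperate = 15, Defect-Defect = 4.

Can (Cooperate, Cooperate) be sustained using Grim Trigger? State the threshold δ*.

δ* = 0.4545; since δ = 0.62 ≥ 0.4545, cooperation can be sustained

Work:
For Grim Trigger:
Cooperate forever: 10/(1-δ)
Defect then punished: 15 + 4·δ/(1-δ)
Need: 10/(1-δ) ≥ 15 + 4·δ/(1-δ)
Solving: δ ≥ (T-R)/(T-P) = (15-10)/(15-4) = 0.4545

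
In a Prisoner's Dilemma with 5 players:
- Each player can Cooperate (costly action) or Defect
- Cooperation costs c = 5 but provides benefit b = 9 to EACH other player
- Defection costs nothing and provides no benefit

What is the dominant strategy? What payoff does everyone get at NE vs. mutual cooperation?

Dominant: Defect; NE payoff = 0; Coop payoff = 31

Work:
Defect dominates (saves cost c = 5, benefit to others is external)
NE: All defect → everyone gets 0
If all cooperate: each receives (4)×9 - 5 = 31
Social dilemma: 31 > 0 but NE gives 0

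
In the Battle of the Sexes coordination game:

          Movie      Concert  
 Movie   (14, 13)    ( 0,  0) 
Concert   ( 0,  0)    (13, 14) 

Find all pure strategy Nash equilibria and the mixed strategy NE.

Pure NE: (Movie, Movie) and (Concert, Concert); Mixed NE: p = 0.5185, q = 0.4815

Work:
Check pure NE:
(Movie, Movie): (14, 13) - no unilateral deviation beneficial
(Concert, Concert): (13, 14) - no unilateral deviation beneficial
Mixed NE: P1 plays Movie with p = 0.5185, P2 plays Movie with q = 0.4815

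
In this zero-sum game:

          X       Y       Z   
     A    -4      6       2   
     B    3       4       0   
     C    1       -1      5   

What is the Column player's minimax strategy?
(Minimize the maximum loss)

Column should play X, value = 3

Work:
Column player minimizes Row's maximum payoff:
Column X: max payoff to Row = 3
Column Y: max payoff to Row = 6
Column Z: max payoff to Row = 5
Minimum is 3, achieved by column X.
Minimax strategy: X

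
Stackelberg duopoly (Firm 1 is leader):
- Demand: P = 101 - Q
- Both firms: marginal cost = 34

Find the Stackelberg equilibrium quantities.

q₁* (leader) = 33.5, q₂* (follower) = 16.75

Work:
Follower's reaction: q₂ = (a - c - q₁)/2
Leader substitutes: π₁ = q₁·(a - q₁ - (a-c-q₁)/2 - c)
FOC: q₁* = (101 - 34)/2 = 33.50
Then: q₂* = (101 - 34 - 33.5)/2 = 16.75
Leader has first-mover advantage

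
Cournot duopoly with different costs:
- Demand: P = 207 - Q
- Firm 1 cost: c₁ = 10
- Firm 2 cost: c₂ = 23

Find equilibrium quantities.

q₁* = 70.0, q₂* = 57.0

Work:
Reaction: q₁ = (207 - 10 - q₂)/2
Reaction: q₂ = (207 - 23 - q₁)/2
Solve simultaneously:
q₁* = (207 - 2×10 + 23)/3 = 70.0
q₂* = (207 - 2×23 + 10)/3 = 57.0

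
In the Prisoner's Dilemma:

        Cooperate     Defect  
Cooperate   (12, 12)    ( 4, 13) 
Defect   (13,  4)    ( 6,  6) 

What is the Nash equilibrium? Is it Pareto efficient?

(Defect, Defect) is NE; not Pareto efficient

Work:
Defect dominates Cooperate for both players:
If P2 cooperates: Defect (13) > Cooperate (12)
If P2 defects: Defect (6) > Cooperate (4)
NE: (Defect, Defect) with payoff (6, 6)
But (Cooperate, Cooperate) = (12, 12) Pareto dominates (6, 6)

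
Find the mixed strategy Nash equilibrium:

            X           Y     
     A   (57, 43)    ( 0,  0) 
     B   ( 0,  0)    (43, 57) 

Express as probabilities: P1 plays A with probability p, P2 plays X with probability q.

p = 0.57, q = 0.43

Work:
Find probabilities that make opponent indifferent:
P2 chooses q to make P1 indifferent between A and B
P1 chooses p to make P2 indifferent between X and Y
Mixed NE: P1 plays (A: 0.57, B: 0.43), P2 plays (X: 0.43, Y: 0.57)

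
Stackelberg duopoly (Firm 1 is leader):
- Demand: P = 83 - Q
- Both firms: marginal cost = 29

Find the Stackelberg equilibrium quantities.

q₁* (leader) = 27.0, q₂* (follower) = 13.5

Work:
Follower's reaction: q₂ = (a - c - q₁)/2
Leader substitutes: π₁ = q₁·(a - q₁ - (a-c-q₁)/2 - c)
FOC: q₁* = (83 - 29)/2 = 27.00
Then: q₂* = (83 - 29 - 27.0)/2 = 13.50
Leader has first-mover advantage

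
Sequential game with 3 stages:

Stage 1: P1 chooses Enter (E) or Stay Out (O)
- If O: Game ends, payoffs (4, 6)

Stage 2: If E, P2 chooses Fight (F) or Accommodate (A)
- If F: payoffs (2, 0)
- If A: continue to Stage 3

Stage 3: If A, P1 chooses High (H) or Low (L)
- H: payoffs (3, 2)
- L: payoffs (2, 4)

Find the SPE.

SPE: (O, A, H); Outcome (4, 6)

Work:
Stage 3: P1 chooses H (3 vs 2)
Stage 2: P2: F->0, A->2 (anticipating H). Choose A
Stage 1: P1: O->4, E->3 (anticipating A, H). Choose O
SPE path: O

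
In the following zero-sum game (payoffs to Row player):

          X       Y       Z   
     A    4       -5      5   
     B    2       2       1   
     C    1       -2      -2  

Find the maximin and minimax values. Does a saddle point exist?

Maximin = 1, Minimax = 2, Saddle: False

Work:
Row minimums: [-5, 1, -2] → maximin = 1
Column maximums: [4, 2, 5] → minimax = 2
No saddle point (maximin ≠ minimax). Mixed strategy needed.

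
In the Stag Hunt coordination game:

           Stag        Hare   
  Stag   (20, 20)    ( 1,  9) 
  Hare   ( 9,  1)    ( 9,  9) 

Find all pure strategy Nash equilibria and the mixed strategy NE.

Pure NE: (Stag, Stag) and (Hare, Hare); Mixed NE: p = 0.4211, q = 0.4211

Work:
Check pure NE:
(Stag, Stag): (20, 20) - no unilateral deviation beneficial
(Hare, Hare): (9, 9) - no unilateral deviation beneficial
Mixed NE: P1 plays Stag with p = 0.4211, P2 plays Stag with q = 0.4211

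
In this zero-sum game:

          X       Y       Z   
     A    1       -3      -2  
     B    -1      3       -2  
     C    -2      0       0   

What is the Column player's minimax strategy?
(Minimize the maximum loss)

Column should play Z, value = 0

Work:
Column player minimizes Row's maximum payoff:
Column X: max payoff to Row = 1
Column Y: max payoff to Row = 3
Column Z: max payoff to Row = 0
Minimum is 0, achieved by column Z.
Minimax strategy: Z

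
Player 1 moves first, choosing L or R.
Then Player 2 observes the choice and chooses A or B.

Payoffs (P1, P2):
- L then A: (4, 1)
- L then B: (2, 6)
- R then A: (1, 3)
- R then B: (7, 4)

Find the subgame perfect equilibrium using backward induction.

P1 plays R, P2 plays B after L and B after R; Payoff (7, 4)

Work:
Backward induction:
After L: P2 chooses B → P1 gets 2
After R: P2 chooses B → P1 gets 7
P1 chooses R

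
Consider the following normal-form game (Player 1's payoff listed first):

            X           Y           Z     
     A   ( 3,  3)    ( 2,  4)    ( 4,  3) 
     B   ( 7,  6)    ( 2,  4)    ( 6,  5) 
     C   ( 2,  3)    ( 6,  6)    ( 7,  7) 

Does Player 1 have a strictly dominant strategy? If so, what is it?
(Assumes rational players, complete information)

No strictly dominant strategy exists for Player 1

Work:
A strategy strictly dominates another if it gives a strictly higher payoff against every opponent action. Compare each pair of P1's strategies column-by-column:
  A vs B: [3 vs 7, 2 vs 2, 4 vs 6] → A does not strictly dominate B (column X: 3 ≤ 7)
  A vs C: [3 vs 2, 2 vs 6, 4 vs 7] → A does not strictly dominate C (column Y: 2 ≤ 6)
  B vs A: [7 vs 3, 2 vs 2, 6 vs 4] → B does not strictly dominate A (column Y: 2 ≤ 2)
  B vs C: [7 vs 2, 2 vs 6, 6 vs 7] → B does not strictly dominate C (column Y: 2 ≤ 6)
  C vs A: [2 vs 3, 6 vs 2, 7 vs 4] → C does not strictly dominate A (column X: 2 ≤ 3)
  C vs B: [2 vs 7, 6 vs 2, 7 vs 6] → C does not strictly dominate B (column X: 2 ≤ 7)
No single strategy strictly dominates all others → no strictly dominant strategy.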